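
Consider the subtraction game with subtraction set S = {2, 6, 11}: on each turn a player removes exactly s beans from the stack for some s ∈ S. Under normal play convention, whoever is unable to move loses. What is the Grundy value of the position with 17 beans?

0

G(0) = 0
G(1) = mex{} = 0
G(2) = mex{0} = 1
G(3) = mex{0} = 1
G(4) = mex{1} = 0
G(5) = mex{1} = 0
G(6) = mex{0,0} = 1
G(7) = mex{0,0} = 1
G(8) = mex{1,1} = 0
G(9) = mex{1,1} = 0
G(10) = mex{0,0} = 1
G(11) = mex{0,0,0} = 1
G(12) = mex{1,1,0} = 2
G(13) = mex{1,1,1} = 0
G(14) = mex{2,0,1} = 3
G(15) = mex{0,0,0} = 1
G(16) = mex{3,1,0} = 2
G(17) = mex{1,1,1} = 0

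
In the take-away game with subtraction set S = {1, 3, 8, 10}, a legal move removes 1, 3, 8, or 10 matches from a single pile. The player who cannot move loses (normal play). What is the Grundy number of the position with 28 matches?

n :  0  1  2  3  4  5  6  7  8  9 10 11 12 13 14 15 16 17 18 19 20 21 22 23 24 25 26 27 28
G :  0  1  0  1  0  1  0  1  2  3  2  0  1  0  1  0  1  0  1  2  3  2  0  1  0  1  0  1  0

0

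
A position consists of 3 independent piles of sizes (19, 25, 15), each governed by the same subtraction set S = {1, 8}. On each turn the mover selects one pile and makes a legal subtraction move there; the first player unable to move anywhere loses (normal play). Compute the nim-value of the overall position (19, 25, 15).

All piles use S = {1, 8}:
G(0) = 0
G(1) = mex{0} = 1
G(2) = mex{1} = 0
G(3) = mex{0} = 1
G(4) = mex{1} = 0
G(5) = mex{0} = 1
G(6) = mex{1} = 0
G(7) = mex{0} = 1
G(8) = mex{1,0} = 2
G(9) = mex{2,1} = 0
G(10) = mex{0,0} = 1
G(11) = mex{1,1} = 0
G(12) = mex{0,0} = 1
G(13) = mex{1,1} = 0
G(14) = mex{0,0} = 1
G(15) = mex{1,1} = 0
G(16) = mex{0,2} = 1
G(17) = mex{1,0} = 2
G(18) = mex{2,1} = 0
G(19) = mex{0,0} = 1
G(20) = mex{1,1} = 0
G(21) = mex{0,0} = 1
G(22) = mex{1,1} = 0
G(23) = mex{0,0} = 1
G(24) = mex{1,1} = 0
G(25) = mex{0,2} = 1
Pile A: G(19) = 1.
Pile B: G(25) = 1.
Pile C: G(15) = 0.
Combined Grundy value = 1 ⊕ 1 ⊕ 0 = 0.

0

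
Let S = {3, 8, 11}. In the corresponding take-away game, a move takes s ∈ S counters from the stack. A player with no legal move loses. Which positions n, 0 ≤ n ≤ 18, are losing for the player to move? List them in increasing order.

n :  0  1  2  3  4  5  6  7  8  9 10 11 12 13 14 15 16 17 18
G :  0  0  0  1  1  1  0  0  2  1  1  3  2  2  2  3  0  3  2
P-positions are exactly the n with G(n) = 0.

0, 1, 2, 6, 7, 16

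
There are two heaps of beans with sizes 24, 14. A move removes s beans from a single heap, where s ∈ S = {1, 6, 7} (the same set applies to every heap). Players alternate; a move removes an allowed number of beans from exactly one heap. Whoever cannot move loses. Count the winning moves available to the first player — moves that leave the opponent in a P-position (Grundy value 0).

All heaps use S = {1, 6, 7}:
n :  0  1  2  3  4  5  6  7  8  9 10 11 12 13 14 15 16 17 18 19 20 21 22 23 24
G :  0  1  0  1  0  1  2  3  2  3  2  3  0  1  0  1  0  1  2  3  2  3  2  3  0
Heap A: G(24) = 0.
Heap B: G(14) = 0.
Combined Grundy value = 0 ⊕ 0 = 0.
A winning move leaves total XOR = 0, i.e. changes one component's Grundy value g to g ⊕ X where X is the current total.
Heap A: target g' = 0⊕0 = 0, but every legal move changes the Grundy value (mex property), so 0 moves.
Heap B: target g' = 0⊕0 = 0, but every legal move changes the Grundy value (mex property), so 0 moves.

0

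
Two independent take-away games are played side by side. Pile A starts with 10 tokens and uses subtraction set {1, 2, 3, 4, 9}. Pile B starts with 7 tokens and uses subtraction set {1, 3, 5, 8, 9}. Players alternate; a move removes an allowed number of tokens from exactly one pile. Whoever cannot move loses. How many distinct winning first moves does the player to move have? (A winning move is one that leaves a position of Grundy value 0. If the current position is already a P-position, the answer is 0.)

Pile A, S = {1, 2, 3, 4, 9}:
G(0) = 0
G(1) = mex{0} = 1
G(2) = mex{1,0} = 2
G(3) = mex{2,1,0} = 3
G(4) = mex{3,2,1,0} = 4
G(5) = mex{4,3,2,1} = 0
G(6) = mex{0,4,3,2} = 1
G(7) = mex{1,0,4,3} = 2
G(8) = mex{2,1,0,4} = 3
G(9) = mex{3,2,1,0,0} = 4
G(10) = mex{4,3,2,1,1} = 0
G_A(10) = 0.
Pile B, S = {1, 3, 5, 8, 9}:
G(0) = 0
G(1) = mex{0} = 1
G(2) = mex{1} = 0
G(3) = mex{0,0} = 1
G(4) = mex{1,1} = 0
G(5) = mex{0,0,0} = 1
G(6) = mex{1,1,1} = 0
G(7) = mex{0,0,0} = 1
G_B(7) = 1.
Combined Grundy value = 0 ⊕ 1 = 1.
A winning move leaves total XOR = 0, i.e. changes one component's Grundy value g to g ⊕ X where X is the current total.
Pile A: need g' = 0⊕1 = 1. Options: 10−1→G=4, 10−2→G=3, 10−3→G=2, 10−4→G=1, 10−9→G=1. Hits: 2.
Pile B: need g' = 1⊕1 = 0. Options: 7−1→G=0, 7−3→G=0, 7−5→G=0. Hits: 3.

5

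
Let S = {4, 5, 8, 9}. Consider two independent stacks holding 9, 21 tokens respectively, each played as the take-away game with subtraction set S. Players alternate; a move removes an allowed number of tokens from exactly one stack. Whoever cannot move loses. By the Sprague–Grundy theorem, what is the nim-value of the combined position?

All stacks use S = {4, 5, 8, 9}:
G(0) = 0
G(1) = mex{} = 0
G(2) = mex{} = 0
G(3) = mex{} = 0
G(4) = mex{0} = 1
G(5) = mex{0,0} = 1
G(6) = mex{0,0} = 1
G(7) = mex{0,0} = 1
G(8) = mex{1,0,0} = 2
G(9) = mex{1,1,0,0} = 2
G(10) = mex{1,1,0,0} = 2
G(11) = mex{1,1,0,0} = 2
G(12) = mex{2,1,1,0} = 3
G(13) = mex{2,2,1,1} = 0
G(14) = mex{2,2,1,1} = 0
G(15) = mex{2,2,1,1} = 0
G(16) = mex{3,2,2,1} = 0
G(17) = mex{0,3,2,2} = 1
G(18) = mex{0,0,2,2} = 1
G(19) = mex{0,0,2,2} = 1
G(20) = mex{0,0,3,2} = 1
G(21) = mex{1,0,0,3} = 2
Stack A: G(9) = 2.
Stack B: G(21) = 2.
Combined Grundy value = 2 ⊕ 2 = 0.

0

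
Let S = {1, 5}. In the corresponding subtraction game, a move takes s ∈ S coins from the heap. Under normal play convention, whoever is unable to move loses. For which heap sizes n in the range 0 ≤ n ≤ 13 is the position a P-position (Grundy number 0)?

0, 2, 4, 6, 8, 10, 12

G(0) = 0
G(1) = mex{0} = 1
G(2) = mex{1} = 0
G(3) = mex{0} = 1
G(4) = mex{1} = 0
G(5) = mex{0,0} = 1
G(6) = mex{1,1} = 0
G(7) = mex{0,0} = 1
G(8) = mex{1,1} = 0
G(9) = mex{0,0} = 1
G(10) = mex{1,1} = 0
G(11) = mex{0,0} = 1
G(12) = mex{1,1} = 0
G(13) = mex{0,0} = 1
P-positions are exactly the n with G(n) = 0.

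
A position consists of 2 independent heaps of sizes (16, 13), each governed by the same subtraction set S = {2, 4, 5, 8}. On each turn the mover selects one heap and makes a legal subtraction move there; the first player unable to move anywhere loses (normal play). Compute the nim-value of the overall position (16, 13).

0

All heaps use S = {2, 4, 5, 8}:
n :  0  1  2  3  4  5  6  7  8  9 10 11 12 13 14 15 16
G :  0  0  1  1  2  2  3  0  4  1  0  2  1  0  2  1  0
Heap A: G(16) = 0.
Heap B: G(13) = 0.
Combined Grundy value = 0 ⊕ 0 = 0.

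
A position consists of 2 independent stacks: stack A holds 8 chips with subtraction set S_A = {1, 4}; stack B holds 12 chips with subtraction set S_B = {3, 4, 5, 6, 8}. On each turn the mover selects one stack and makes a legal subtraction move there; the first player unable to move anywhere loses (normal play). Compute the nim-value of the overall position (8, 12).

Stack A, S = {1, 4}:
G(0) = 0
G(1) = mex{0} = 1
G(2) = mex{1} = 0
G(3) = mex{0} = 1
G(4) = mex{1,0} = 2
G(5) = mex{2,1} = 0
G(6) = mex{0,0} = 1
G(7) = mex{1,1} = 0
G(8) = mex{0,2} = 1
G_A(8) = 1.
Stack B, S = {3, 4, 5, 6, 8}:
n :  0  1  2  3  4  5  6  7  8  9 10 11 12
G :  0  0  0  1  1  1  2  2  2  3  3  0  0
G_B(12) = 0.
Combined Grundy value = 1 ⊕ 0 = 1.

1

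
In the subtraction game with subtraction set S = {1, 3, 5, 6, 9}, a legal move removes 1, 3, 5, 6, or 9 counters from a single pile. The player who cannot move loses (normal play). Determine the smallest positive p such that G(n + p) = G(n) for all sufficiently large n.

G(0) = 0
G(1) = mex{0} = 1
G(2) = mex{1} = 0
G(3) = mex{0,0} = 1
G(4) = mex{1,1} = 0
G(5) = mex{0,0,0} = 1
G(6) = mex{1,1,1,0} = 2
G(7) = mex{2,0,0,1} = 3
G(8) = mex{3,1,1,0} = 2
G(9) = mex{2,2,0,1,0} = 3
G(10) = mex{3,3,1,0,1} = 2
G(11) = mex{2,2,2,1,0} = 3
G(12) = mex{3,3,3,2,1} = 0
G(13) = mex{0,2,2,3,0} = 1
G(14) = mex{1,3,3,2,1} = 0
G(15) = mex{0,0,2,3,2} = 1
G(16) = mex{1,1,3,2,3} = 0
G(17) = mex{0,0,0,3,2} = 1
G(18) = mex{1,1,1,0,3} = 2
G(19) = mex{2,0,0,1,2} = 3
G(20) = mex{3,1,1,0,3} = 2
G(21) = mex{2,2,0,1,0} = 3
G(22) = mex{3,3,1,0,1} = 2
G(23) = mex{2,2,2,1,0} = 3
G(24) = mex{3,3,3,2,1} = 0
G(25) = mex{0,2,2,3,0} = 1
G(n+12) = G(n) holds for n = 0,…,8 (a full window of length max(S) = 9), so the sequence is purely periodic with period 12.

12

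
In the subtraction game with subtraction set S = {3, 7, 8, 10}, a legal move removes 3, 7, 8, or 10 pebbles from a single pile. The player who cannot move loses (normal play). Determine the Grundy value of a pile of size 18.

1

n :  0  1  2  3  4  5  6  7  8  9 10 11 12 13 14 15 16 17 18
G :  0  0  0  1  1  1  0  2  2  1  3  3  2  2  4  0  3  0  1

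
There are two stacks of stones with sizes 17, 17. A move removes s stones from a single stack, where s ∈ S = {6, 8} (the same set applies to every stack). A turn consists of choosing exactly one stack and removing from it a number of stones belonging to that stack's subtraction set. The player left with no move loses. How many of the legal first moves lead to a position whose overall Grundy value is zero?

All stacks use S = {6, 8}:
n :  0  1  2  3  4  5  6  7  8  9 10 11 12 13 14 15 16 17
G :  0  0  0  0  0  0  1  1  1  1  1  1  2  2  0  0  0  0
Stack A: G(17) = 0.
Stack B: G(17) = 0.
Combined Grundy value = 0 ⊕ 0 = 0.
A winning move leaves total XOR = 0, i.e. changes one component's Grundy value g to g ⊕ X where X is the current total.
Stack A: target g' = 0⊕0 = 0, but every legal move changes the Grundy value (mex property), so 0 moves.
Stack B: target g' = 0⊕0 = 0, but every legal move changes the Grundy value (mex property), so 0 moves.

0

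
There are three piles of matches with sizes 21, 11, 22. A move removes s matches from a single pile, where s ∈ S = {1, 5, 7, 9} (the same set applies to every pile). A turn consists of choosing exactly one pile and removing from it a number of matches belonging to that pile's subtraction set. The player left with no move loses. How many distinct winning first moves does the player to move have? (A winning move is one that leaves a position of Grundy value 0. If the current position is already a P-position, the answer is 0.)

All piles use S = {1, 5, 7, 9}:
G(0) = 0
G(1) = mex{0} = 1
G(2) = mex{1} = 0
G(3) = mex{0} = 1
G(4) = mex{1} = 0
G(5) = mex{0,0} = 1
G(6) = mex{1,1} = 0
G(7) = mex{0,0,0} = 1
G(8) = mex{1,1,1} = 0
G(9) = mex{0,0,0,0} = 1
G(10) = mex{1,1,1,1} = 0
G(11) = mex{0,0,0,0} = 1
G(12) = mex{1,1,1,1} = 0
G(13) = mex{0,0,0,0} = 1
G(14) = mex{1,1,1,1} = 0
G(15) = mex{0,0,0,0} = 1
G(16) = mex{1,1,1,1} = 0
G(17) = mex{0,0,0,0} = 1
G(18) = mex{1,1,1,1} = 0
G(19) = mex{0,0,0,0} = 1
G(20) = mex{1,1,1,1} = 0
G(21) = mex{0,0,0,0} = 1
G(22) = mex{1,1,1,1} = 0
Pile A: G(21) = 1.
Pile B: G(11) = 1.
Pile C: G(22) = 0.
Combined Grundy value = 1 ⊕ 1 ⊕ 0 = 0.
A winning move leaves total XOR = 0, i.e. changes one component's Grundy value g to g ⊕ X where X is the current total.
Pile A: target g' = 1⊕0 = 1, but every legal move changes the Grundy value (mex property), so 0 moves.
Pile B: target g' = 1⊕0 = 1, but every legal move changes the Grundy value (mex property), so 0 moves.
Pile C: target g' = 0⊕0 = 0, but every legal move changes the Grundy value (mex property), so 0 moves.

0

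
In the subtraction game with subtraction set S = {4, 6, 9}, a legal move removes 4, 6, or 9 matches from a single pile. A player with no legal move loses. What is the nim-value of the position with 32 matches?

n :  0  1  2  3  4  5  6  7  8  9 10 11 12 13 14 15 16 17 18 19 20 21 22 23 24 25 26 27 28 29 30 31 32
G :  0  0  0  0  1  1  1  1  2  2  2  2  3  0  0  0  0  1  1  1  1  2  2  2  2  3  0  0  0  0  1  1  1

1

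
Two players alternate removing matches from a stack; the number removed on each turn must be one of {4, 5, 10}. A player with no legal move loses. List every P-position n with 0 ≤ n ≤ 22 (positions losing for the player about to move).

0, 1, 2, 3, 9, 15, 16, 17, 18

G(0) = 0
G(1) = mex{} = 0
G(2) = mex{} = 0
G(3) = mex{} = 0
G(4) = mex{0} = 1
G(5) = mex{0,0} = 1
G(6) = mex{0,0} = 1
G(7) = mex{0,0} = 1
G(8) = mex{1,0} = 2
G(9) = mex{1,1} = 0
G(10) = mex{1,1,0} = 2
G(11) = mex{1,1,0} = 2
G(12) = mex{2,1,0} = 3
G(13) = mex{0,2,0} = 1
G(14) = mex{2,0,1} = 3
G(15) = mex{2,2,1} = 0
G(16) = mex{3,2,1} = 0
G(17) = mex{1,3,1} = 0
G(18) = mex{3,1,2} = 0
G(19) = mex{0,3,0} = 1
G(20) = mex{0,0,2} = 1
G(21) = mex{0,0,2} = 1
G(22) = mex{0,0,3} = 1
P-positions are exactly the n with G(n) = 0.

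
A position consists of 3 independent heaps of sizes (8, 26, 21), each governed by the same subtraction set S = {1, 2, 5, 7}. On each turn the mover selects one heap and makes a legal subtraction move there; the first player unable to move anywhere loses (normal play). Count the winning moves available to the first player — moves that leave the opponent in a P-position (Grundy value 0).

0

All heaps use S = {1, 2, 5, 7}:
G(0) = 0
G(1) = mex{0} = 1
G(2) = mex{1,0} = 2
G(3) = mex{2,1} = 0
G(4) = mex{0,2} = 1
G(5) = mex{1,0,0} = 2
G(6) = mex{2,1,1} = 0
G(7) = mex{0,2,2,0} = 1
G(8) = mex{1,0,0,1} = 2
G(9) = mex{2,1,1,2} = 0
G(10) = mex{0,2,2,0} = 1
G(11) = mex{1,0,0,1} = 2
G(12) = mex{2,1,1,2} = 0
G(13) = mex{0,2,2,0} = 1
G(14) = mex{1,0,0,1} = 2
G(15) = mex{2,1,1,2} = 0
G(16) = mex{0,2,2,0} = 1
G(17) = mex{1,0,0,1} = 2
G(18) = mex{2,1,1,2} = 0
G(19) = mex{0,2,2,0} = 1
G(20) = mex{1,0,0,1} = 2
G(21) = mex{2,1,1,2} = 0
G(22) = mex{0,2,2,0} = 1
G(23) = mex{1,0,0,1} = 2
G(24) = mex{2,1,1,2} = 0
G(25) = mex{0,2,2,0} = 1
G(26) = mex{1,0,0,1} = 2
Heap A: G(8) = 2.
Heap B: G(26) = 2.
Heap C: G(21) = 0.
Combined Grundy value = 2 ⊕ 2 ⊕ 0 = 0.
A winning move leaves total XOR = 0, i.e. changes one component's Grundy value g to g ⊕ X where X is the current total.
Heap A: target g' = 2⊕0 = 2, but every legal move changes the Grundy value (mex property), so 0 moves.
Heap B: target g' = 2⊕0 = 2, but every legal move changes the Grundy value (mex property), so 0 moves.
Heap C: target g' = 0⊕0 = 0, but every legal move changes the Grundy value (mex property), so 0 moves.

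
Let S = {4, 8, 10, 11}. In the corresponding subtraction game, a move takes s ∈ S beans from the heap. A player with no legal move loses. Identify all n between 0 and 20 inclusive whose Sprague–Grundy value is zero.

n :  0  1  2  3  4  5  6  7  8  9 10 11 12 13 14 15 16 17 18 19 20
G :  0  0  0  0  1  1  1  1  2  2  2  2  3  3  3  0  0  0  0  1  1
P-positions are exactly the n with G(n) = 0.

0, 1, 2, 3, 15, 16, 17, 18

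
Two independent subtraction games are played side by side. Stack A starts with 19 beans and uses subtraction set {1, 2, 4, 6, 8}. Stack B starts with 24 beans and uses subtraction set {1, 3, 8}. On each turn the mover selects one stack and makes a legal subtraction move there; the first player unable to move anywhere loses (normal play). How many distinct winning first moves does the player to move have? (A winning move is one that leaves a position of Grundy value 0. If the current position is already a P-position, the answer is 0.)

Stack A, S = {1, 2, 4, 6, 8}:
n :  0  1  2  3  4  5  6  7  8  9 10 11 12 13 14 15 16 17 18 19
G :  0  1  2  0  1  2  3  4  5  3  0  1  2  0  1  2  3  4  5  3
G_A(19) = 3.
Stack B, S = {1, 3, 8}:
G(0) = 0
G(1) = mex{0} = 1
G(2) = mex{1} = 0
G(3) = mex{0,0} = 1
G(4) = mex{1,1} = 0
G(5) = mex{0,0} = 1
G(6) = mex{1,1} = 0
G(7) = mex{0,0} = 1
G(8) = mex{1,1,0} = 2
G(9) = mex{2,0,1} = 3
G(10) = mex{3,1,0} = 2
G(11) = mex{2,2,1} = 0
G(12) = mex{0,3,0} = 1
G(13) = mex{1,2,1} = 0
G(14) = mex{0,0,0} = 1
G(15) = mex{1,1,1} = 0
G(16) = mex{0,0,2} = 1
G(17) = mex{1,1,3} = 0
G(18) = mex{0,0,2} = 1
G(19) = mex{1,1,0} = 2
G(20) = mex{2,0,1} = 3
G(21) = mex{3,1,0} = 2
G(22) = mex{2,2,1} = 0
G(23) = mex{0,3,0} = 1
G(24) = mex{1,2,1} = 0
G_B(24) = 0.
Combined Grundy value = 3 ⊕ 0 = 3.
A winning move leaves total XOR = 0, i.e. changes one component's Grundy value g to g ⊕ X where X is the current total.
Stack A: need g' = 3⊕3 = 0. Options: 19−1→G=5, 19−2→G=4, 19−4→G=2, 19−6→G=0, 19−8→G=1. Hits: 1.
Stack B: need g' = 0⊕3 = 3. Options: 24−1→G=1, 24−3→G=2, 24−8→G=1. Hits: 0.

1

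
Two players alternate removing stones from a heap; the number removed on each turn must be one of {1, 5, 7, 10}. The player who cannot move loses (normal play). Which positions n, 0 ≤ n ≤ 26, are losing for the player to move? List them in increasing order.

0, 2, 4, 6, 8, 17, 19, 21, 23, 25

n :  0  1  2  3  4  5  6  7  8  9 10 11 12 13 14 15 16 17 18 19 20 21 22 23 24 25 26
G :  0  1  0  1  0  1  0  1  0  1  2  3  2  3  2  3  2  0  1  0  1  0  1  0  1  0  1
P-positions are exactly the n with G(n) = 0.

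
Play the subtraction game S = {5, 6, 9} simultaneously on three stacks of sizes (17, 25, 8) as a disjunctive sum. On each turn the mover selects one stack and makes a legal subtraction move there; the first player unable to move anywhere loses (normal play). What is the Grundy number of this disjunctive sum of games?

3

All stacks use S = {5, 6, 9}:
n :  0  1  2  3  4  5  6  7  8  9 10 11 12 13 14 15 16 17 18 19 20 21 22 23 24 25
G :  0  0  0  0  0  1  1  1  1  1  2  2  2  2  0  0  0  0  0  1  1  1  1  1  2  2
Stack A: G(17) = 0.
Stack B: G(25) = 2.
Stack C: G(8) = 1.
Combined Grundy value = 0 ⊕ 2 ⊕ 1 = 3.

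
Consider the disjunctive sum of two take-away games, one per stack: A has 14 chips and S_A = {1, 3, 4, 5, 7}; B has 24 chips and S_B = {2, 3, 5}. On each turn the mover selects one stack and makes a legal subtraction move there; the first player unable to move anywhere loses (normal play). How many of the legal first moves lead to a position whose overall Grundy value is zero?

3

Stack A, S = {1, 3, 4, 5, 7}:
n :  0  1  2  3  4  5  6  7  8  9 10 11 12 13 14
G :  0  1  0  1  2  3  2  3  0  1  0  1  2  3  2
G_A(14) = 2.
Stack B, S = {2, 3, 5}:
n :  0  1  2  3  4  5  6  7  8  9 10 11 12 13 14 15 16 17 18 19 20 21 22 23 24
G :  0  0  1  1  2  2  3  0  0  1  1  2  2  3  0  0  1  1  2  2  3  0  0  1  1
G_B(24) = 1.
Combined Grundy value = 2 ⊕ 1 = 3.
A winning move leaves total XOR = 0, i.e. changes one component's Grundy value g to g ⊕ X where X is the current total.
Stack A: need g' = 2⊕3 = 1. Options: 14−1→G=3, 14−3→G=1, 14−4→G=0, 14−5→G=1, 14−7→G=3. Hits: 2.
Stack B: need g' = 1⊕3 = 2. Options: 24−2→G=0, 24−3→G=0, 24−5→G=2. Hits: 1.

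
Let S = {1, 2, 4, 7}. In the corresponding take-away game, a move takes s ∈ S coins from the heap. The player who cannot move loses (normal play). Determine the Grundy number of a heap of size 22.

G(0) = 0
G(1) = mex{0} = 1
G(2) = mex{1,0} = 2
G(3) = mex{2,1} = 0
G(4) = mex{0,2,0} = 1
G(5) = mex{1,0,1} = 2
G(6) = mex{2,1,2} = 0
G(7) = mex{0,2,0,0} = 1
G(8) = mex{1,0,1,1} = 2
G(9) = mex{2,1,2,2} = 0
G(10) = mex{0,2,0,0} = 1
G(11) = mex{1,0,1,1} = 2
G(12) = mex{2,1,2,2} = 0
G(13) = mex{0,2,0,0} = 1
G(14) = mex{1,0,1,1} = 2
G(15) = mex{2,1,2,2} = 0
G(16) = mex{0,2,0,0} = 1
G(17) = mex{1,0,1,1} = 2
G(18) = mex{2,1,2,2} = 0
G(19) = mex{0,2,0,0} = 1
G(20) = mex{1,0,1,1} = 2
G(21) = mex{2,1,2,2} = 0
G(22) = mex{0,2,0,0} = 1

1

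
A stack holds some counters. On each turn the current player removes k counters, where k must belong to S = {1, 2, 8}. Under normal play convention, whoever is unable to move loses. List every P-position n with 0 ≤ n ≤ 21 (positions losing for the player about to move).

G(0) = 0
G(1) = mex{0} = 1
G(2) = mex{1,0} = 2
G(3) = mex{2,1} = 0
G(4) = mex{0,2} = 1
G(5) = mex{1,0} = 2
G(6) = mex{2,1} = 0
G(7) = mex{0,2} = 1
G(8) = mex{1,0,0} = 2
G(9) = mex{2,1,1} = 0
G(10) = mex{0,2,2} = 1
G(11) = mex{1,0,0} = 2
G(12) = mex{2,1,1} = 0
G(13) = mex{0,2,2} = 1
G(14) = mex{1,0,0} = 2
G(15) = mex{2,1,1} = 0
G(16) = mex{0,2,2} = 1
G(17) = mex{1,0,0} = 2
G(18) = mex{2,1,1} = 0
G(19) = mex{0,2,2} = 1
G(20) = mex{1,0,0} = 2
G(21) = mex{2,1,1} = 0
P-positions are exactly the n with G(n) = 0.

0, 3, 6, 9, 12, 15, 18, 21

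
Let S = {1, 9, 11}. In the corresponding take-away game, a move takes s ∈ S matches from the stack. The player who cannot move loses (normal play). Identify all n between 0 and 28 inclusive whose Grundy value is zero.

0, 2, 4, 6, 8, 10, 12, 14, 16, 18, 20, 22, 24, 26, 28

G(0) = 0
G(1) = mex{0} = 1
G(2) = mex{1} = 0
G(3) = mex{0} = 1
G(4) = mex{1} = 0
G(5) = mex{0} = 1
G(6) = mex{1} = 0
G(7) = mex{0} = 1
G(8) = mex{1} = 0
G(9) = mex{0,0} = 1
G(10) = mex{1,1} = 0
G(11) = mex{0,0,0} = 1
G(12) = mex{1,1,1} = 0
G(13) = mex{0,0,0} = 1
G(14) = mex{1,1,1} = 0
G(15) = mex{0,0,0} = 1
G(16) = mex{1,1,1} = 0
G(17) = mex{0,0,0} = 1
G(18) = mex{1,1,1} = 0
G(19) = mex{0,0,0} = 1
G(20) = mex{1,1,1} = 0
G(21) = mex{0,0,0} = 1
G(22) = mex{1,1,1} = 0
G(23) = mex{0,0,0} = 1
G(24) = mex{1,1,1} = 0
G(25) = mex{0,0,0} = 1
G(26) = mex{1,1,1} = 0
G(27) = mex{0,0,0} = 1
G(28) = mex{1,1,1} = 0
P-positions are exactly the n with G(n) = 0.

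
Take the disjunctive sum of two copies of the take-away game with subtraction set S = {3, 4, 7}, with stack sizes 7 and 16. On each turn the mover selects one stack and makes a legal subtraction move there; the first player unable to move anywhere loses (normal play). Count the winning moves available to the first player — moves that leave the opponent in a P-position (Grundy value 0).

All stacks use S = {3, 4, 7}:
G(0) = 0
G(1) = mex{} = 0
G(2) = mex{} = 0
G(3) = mex{0} = 1
G(4) = mex{0,0} = 1
G(5) = mex{0,0} = 1
G(6) = mex{1,0} = 2
G(7) = mex{1,1,0} = 2
G(8) = mex{1,1,0} = 2
G(9) = mex{2,1,0} = 3
G(10) = mex{2,2,1} = 0
G(11) = mex{2,2,1} = 0
G(12) = mex{3,2,1} = 0
G(13) = mex{0,3,2} = 1
G(14) = mex{0,0,2} = 1
G(15) = mex{0,0,2} = 1
G(16) = mex{1,0,3} = 2
Stack A: G(7) = 2.
Stack B: G(16) = 2.
Combined Grundy value = 2 ⊕ 2 = 0.
A winning move leaves total XOR = 0, i.e. changes one component's Grundy value g to g ⊕ X where X is the current total.
Stack A: target g' = 2⊕0 = 2, but every legal move changes the Grundy value (mex property), so 0 moves.
Stack B: target g' = 2⊕0 = 2, but every legal move changes the Grundy value (mex property), so 0 moves.

0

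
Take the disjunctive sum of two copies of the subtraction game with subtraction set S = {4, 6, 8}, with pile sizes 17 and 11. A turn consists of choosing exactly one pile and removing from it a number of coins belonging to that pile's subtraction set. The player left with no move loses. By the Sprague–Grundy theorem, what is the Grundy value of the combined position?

3

All piles use S = {4, 6, 8}:
n :  0  1  2  3  4  5  6  7  8  9 10 11 12 13 14 15 16 17
G :  0  0  0  0  1  1  1  1  2  2  2  2  0  0  0  0  1  1
Pile A: G(17) = 1.
Pile B: G(11) = 2.
Combined Grundy value = 1 ⊕ 2 = 3.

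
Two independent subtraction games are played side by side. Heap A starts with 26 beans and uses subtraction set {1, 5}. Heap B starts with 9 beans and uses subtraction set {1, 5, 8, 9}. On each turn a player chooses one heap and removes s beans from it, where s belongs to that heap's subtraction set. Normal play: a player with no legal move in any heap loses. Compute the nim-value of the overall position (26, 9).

Heap A, S = {1, 5}:
G(0) = 0
G(1) = mex{0} = 1
G(2) = mex{1} = 0
G(3) = mex{0} = 1
G(4) = mex{1} = 0
G(5) = mex{0,0} = 1
G(6) = mex{1,1} = 0
G(7) = mex{0,0} = 1
G(8) = mex{1,1} = 0
G(9) = mex{0,0} = 1
G(10) = mex{1,1} = 0
G(11) = mex{0,0} = 1
G(12) = mex{1,1} = 0
G(13) = mex{0,0} = 1
G(14) = mex{1,1} = 0
G(15) = mex{0,0} = 1
G(16) = mex{1,1} = 0
G(17) = mex{0,0} = 1
G(18) = mex{1,1} = 0
G(19) = mex{0,0} = 1
G(20) = mex{1,1} = 0
G(21) = mex{0,0} = 1
G(22) = mex{1,1} = 0
G(23) = mex{0,0} = 1
G(24) = mex{1,1} = 0
G(25) = mex{0,0} = 1
G(26) = mex{1,1} = 0
G_A(26) = 0.
Heap B, S = {1, 5, 8, 9}:
G(0) = 0
G(1) = mex{0} = 1
G(2) = mex{1} = 0
G(3) = mex{0} = 1
G(4) = mex{1} = 0
G(5) = mex{0,0} = 1
G(6) = mex{1,1} = 0
G(7) = mex{0,0} = 1
G(8) = mex{1,1,0} = 2
G(9) = mex{2,0,1,0} = 3
G_B(9) = 3.
Combined Grundy value = 0 ⊕ 3 = 3.

3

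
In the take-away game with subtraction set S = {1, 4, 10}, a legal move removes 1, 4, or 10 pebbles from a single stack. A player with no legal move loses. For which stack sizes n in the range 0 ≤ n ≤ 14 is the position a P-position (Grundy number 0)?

0, 2, 5, 7, 13

G(0) = 0
G(1) = mex{0} = 1
G(2) = mex{1} = 0
G(3) = mex{0} = 1
G(4) = mex{1,0} = 2
G(5) = mex{2,1} = 0
G(6) = mex{0,0} = 1
G(7) = mex{1,1} = 0
G(8) = mex{0,2} = 1
G(9) = mex{1,0} = 2
G(10) = mex{2,1,0} = 3
G(11) = mex{3,0,1} = 2
G(12) = mex{2,1,0} = 3
G(13) = mex{3,2,1} = 0
G(14) = mex{0,3,2} = 1
P-positions are exactly the n with G(n) = 0.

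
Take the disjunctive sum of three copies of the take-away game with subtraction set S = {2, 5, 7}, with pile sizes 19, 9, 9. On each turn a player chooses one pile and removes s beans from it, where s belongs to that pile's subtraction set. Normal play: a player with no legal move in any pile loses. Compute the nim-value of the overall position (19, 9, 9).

3

All piles use S = {2, 5, 7}:
n :  0  1  2  3  4  5  6  7  8  9 10 11 12 13 14 15 16 17 18 19
G :  0  0  1  1  0  2  1  3  2  2  0  3  1  0  0  1  1  2  2  3
Pile A: G(19) = 3.
Pile B: G(9) = 2.
Pile C: G(9) = 2.
Combined Grundy value = 3 ⊕ 2 ⊕ 2 = 3.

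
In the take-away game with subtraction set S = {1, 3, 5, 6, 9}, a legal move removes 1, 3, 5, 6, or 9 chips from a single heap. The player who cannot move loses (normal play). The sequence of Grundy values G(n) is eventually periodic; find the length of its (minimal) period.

n :  0  1  2  3  4  5  6  7  8  9 10 11 12 13 14 15 16 17 18 19 20 21 22 23 24 25
G :  0  1  0  1  0  1  2  3  2  3  2  3  0  1  0  1  0  1  2  3  2  3  2  3  0  1
G(n+12) = G(n) holds for n = 0,…,8 (a full window of length max(S) = 9), so the sequence is purely periodic with period 12.

12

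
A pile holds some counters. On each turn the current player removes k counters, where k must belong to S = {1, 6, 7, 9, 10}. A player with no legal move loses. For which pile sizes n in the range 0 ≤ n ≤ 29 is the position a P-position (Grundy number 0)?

0, 2, 4, 15, 17, 19

n :  0  1  2  3  4  5  6  7  8  9 10 11 12 13 14 15 16 17 18 19 20 21 22 23 24 25 26 27 28 29
G :  0  1  0  1  0  1  2  3  2  3  2  3  4  5  4  0  1  0  1  0  1  2  3  2  3  2  3  4  5  4
P-positions are exactly the n with G(n) = 0.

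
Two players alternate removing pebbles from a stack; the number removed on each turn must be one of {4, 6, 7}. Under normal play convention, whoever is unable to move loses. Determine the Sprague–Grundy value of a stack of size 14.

G(0) = 0
G(1) = mex{} = 0
G(2) = mex{} = 0
G(3) = mex{} = 0
G(4) = mex{0} = 1
G(5) = mex{0} = 1
G(6) = mex{0,0} = 1
G(7) = mex{0,0,0} = 1
G(8) = mex{1,0,0} = 2
G(9) = mex{1,0,0} = 2
G(10) = mex{1,1,0} = 2
G(11) = mex{1,1,1} = 0
G(12) = mex{2,1,1} = 0
G(13) = mex{2,1,1} = 0
G(14) = mex{2,2,1} = 0

0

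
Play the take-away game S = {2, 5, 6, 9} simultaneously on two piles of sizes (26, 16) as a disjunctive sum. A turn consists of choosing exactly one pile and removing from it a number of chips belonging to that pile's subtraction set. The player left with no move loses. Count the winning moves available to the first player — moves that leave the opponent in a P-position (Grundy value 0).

All piles use S = {2, 5, 6, 9}:
n :  0  1  2  3  4  5  6  7  8  9 10 11 12 13 14 15 16 17 18 19 20 21 22 23 24 25 26
G :  0  0  1  1  0  2  1  3  0  2  1  0  0  1  1  0  2  1  3  0  2  1  0  0  1  1  0
Pile A: G(26) = 0.
Pile B: G(16) = 2.
Combined Grundy value = 0 ⊕ 2 = 2.
A winning move leaves total XOR = 0, i.e. changes one component's Grundy value g to g ⊕ X where X is the current total.
Pile A: need g' = 0⊕2 = 2. Options: 26−2→G=1, 26−5→G=1, 26−6→G=2, 26−9→G=1. Hits: 1.
Pile B: need g' = 2⊕2 = 0. Options: 16−2→G=1, 16−5→G=0, 16−6→G=1, 16−9→G=3. Hits: 1.

2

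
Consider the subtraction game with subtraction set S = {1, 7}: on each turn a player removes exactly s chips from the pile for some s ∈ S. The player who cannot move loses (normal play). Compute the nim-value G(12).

n :  0  1  2  3  4  5  6  7  8  9 10 11 12
G :  0  1  0  1  0  1  0  1  0  1  0  1  0

0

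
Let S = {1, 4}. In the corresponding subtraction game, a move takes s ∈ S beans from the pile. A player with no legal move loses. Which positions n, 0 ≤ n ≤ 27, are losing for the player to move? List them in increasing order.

0, 2, 5, 7, 10, 12, 15, 17, 20, 22, 25, 27

n :  0  1  2  3  4  5  6  7  8  9 10 11 12 13 14 15 16 17 18 19 20 21 22 23 24 25 26 27
G :  0  1  0  1  2  0  1  0  1  2  0  1  0  1  2  0  1  0  1  2  0  1  0  1  2  0  1  0
P-positions are exactly the n with G(n) = 0.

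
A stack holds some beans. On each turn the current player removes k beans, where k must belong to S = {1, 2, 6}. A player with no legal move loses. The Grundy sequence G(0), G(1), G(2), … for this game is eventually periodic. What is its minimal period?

n :  0  1  2  3  4  5  6  7  8  9 10 11 12 13 14 15
G :  0  1  2  0  1  2  3  0  1  2  0  1  2  3  0  1
G(n+7) = G(n) holds for n = 0,…,5 (a full window of length max(S) = 6), so the sequence is purely periodic with period 7.

7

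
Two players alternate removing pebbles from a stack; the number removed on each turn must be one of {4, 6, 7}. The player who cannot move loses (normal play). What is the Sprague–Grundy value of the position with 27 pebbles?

1

n :  0  1  2  3  4  5  6  7  8  9 10 11 12 13 14 15 16 17 18 19 20 21 22 23 24 25 26 27
G :  0  0  0  0  1  1  1  1  2  2  2  0  0  0  0  1  1  1  1  2  2  2  0  0  0  0  1  1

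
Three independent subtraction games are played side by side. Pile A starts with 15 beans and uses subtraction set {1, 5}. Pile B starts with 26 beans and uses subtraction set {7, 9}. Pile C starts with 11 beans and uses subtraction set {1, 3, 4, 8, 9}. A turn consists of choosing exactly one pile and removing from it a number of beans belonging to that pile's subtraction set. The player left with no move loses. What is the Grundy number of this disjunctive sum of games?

2

Pile A, S = {1, 5}:
G(0) = 0
G(1) = mex{0} = 1
G(2) = mex{1} = 0
G(3) = mex{0} = 1
G(4) = mex{1} = 0
G(5) = mex{0,0} = 1
G(6) = mex{1,1} = 0
G(7) = mex{0,0} = 1
G(8) = mex{1,1} = 0
G(9) = mex{0,0} = 1
G(10) = mex{1,1} = 0
G(11) = mex{0,0} = 1
G(12) = mex{1,1} = 0
G(13) = mex{0,0} = 1
G(14) = mex{1,1} = 0
G(15) = mex{0,0} = 1
G_A(15) = 1.
Pile B, S = {7, 9}:
G(0) = 0
G(1) = mex{} = 0
G(2) = mex{} = 0
G(3) = mex{} = 0
G(4) = mex{} = 0
G(5) = mex{} = 0
G(6) = mex{} = 0
G(7) = mex{0} = 1
G(8) = mex{0} = 1
G(9) = mex{0,0} = 1
G(10) = mex{0,0} = 1
G(11) = mex{0,0} = 1
G(12) = mex{0,0} = 1
G(13) = mex{0,0} = 1
G(14) = mex{1,0} = 2
G(15) = mex{1,0} = 2
G(16) = mex{1,1} = 0
G(17) = mex{1,1} = 0
G(18) = mex{1,1} = 0
G(19) = mex{1,1} = 0
G(20) = mex{1,1} = 0
G(21) = mex{2,1} = 0
G(22) = mex{2,1} = 0
G(23) = mex{0,2} = 1
G(24) = mex{0,2} = 1
G(25) = mex{0,0} = 1
G(26) = mex{0,0} = 1
G_B(26) = 1.
Pile C, S = {1, 3, 4, 8, 9}:
G(0) = 0
G(1) = mex{0} = 1
G(2) = mex{1} = 0
G(3) = mex{0,0} = 1
G(4) = mex{1,1,0} = 2
G(5) = mex{2,0,1} = 3
G(6) = mex{3,1,0} = 2
G(7) = mex{2,2,1} = 0
G(8) = mex{0,3,2,0} = 1
G(9) = mex{1,2,3,1,0} = 4
G(10) = mex{4,0,2,0,1} = 3
G(11) = mex{3,1,0,1,0} = 2
G_C(11) = 2.
Combined Grundy value = 1 ⊕ 1 ⊕ 2 = 2.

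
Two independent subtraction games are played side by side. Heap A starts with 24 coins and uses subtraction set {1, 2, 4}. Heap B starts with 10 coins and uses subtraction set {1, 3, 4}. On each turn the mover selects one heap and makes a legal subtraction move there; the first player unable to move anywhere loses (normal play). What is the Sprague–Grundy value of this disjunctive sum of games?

1

Heap A, S = {1, 2, 4}:
G(0) = 0
G(1) = mex{0} = 1
G(2) = mex{1,0} = 2
G(3) = mex{2,1} = 0
G(4) = mex{0,2,0} = 1
G(5) = mex{1,0,1} = 2
G(6) = mex{2,1,2} = 0
G(7) = mex{0,2,0} = 1
G(8) = mex{1,0,1} = 2
G(9) = mex{2,1,2} = 0
G(10) = mex{0,2,0} = 1
G(11) = mex{1,0,1} = 2
G(12) = mex{2,1,2} = 0
G(13) = mex{0,2,0} = 1
G(14) = mex{1,0,1} = 2
G(15) = mex{2,1,2} = 0
G(16) = mex{0,2,0} = 1
G(17) = mex{1,0,1} = 2
G(18) = mex{2,1,2} = 0
G(19) = mex{0,2,0} = 1
G(20) = mex{1,0,1} = 2
G(21) = mex{2,1,2} = 0
G(22) = mex{0,2,0} = 1
G(23) = mex{1,0,1} = 2
G(24) = mex{2,1,2} = 0
G_A(24) = 0.
Heap B, S = {1, 3, 4}:
G(0) = 0
G(1) = mex{0} = 1
G(2) = mex{1} = 0
G(3) = mex{0,0} = 1
G(4) = mex{1,1,0} = 2
G(5) = mex{2,0,1} = 3
G(6) = mex{3,1,0} = 2
G(7) = mex{2,2,1} = 0
G(8) = mex{0,3,2} = 1
G(9) = mex{1,2,3} = 0
G(10) = mex{0,0,2} = 1
G_B(10) = 1.
Combined Grundy value = 0 ⊕ 1 = 1.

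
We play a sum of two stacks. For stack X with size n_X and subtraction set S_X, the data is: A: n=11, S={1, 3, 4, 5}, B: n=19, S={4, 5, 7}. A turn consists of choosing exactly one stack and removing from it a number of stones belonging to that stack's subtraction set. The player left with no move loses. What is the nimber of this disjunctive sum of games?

3

Stack A, S = {1, 3, 4, 5}:
G(0) = 0
G(1) = mex{0} = 1
G(2) = mex{1} = 0
G(3) = mex{0,0} = 1
G(4) = mex{1,1,0} = 2
G(5) = mex{2,0,1,0} = 3
G(6) = mex{3,1,0,1} = 2
G(7) = mex{2,2,1,0} = 3
G(8) = mex{3,3,2,1} = 0
G(9) = mex{0,2,3,2} = 1
G(10) = mex{1,3,2,3} = 0
G(11) = mex{0,0,3,2} = 1
G_A(11) = 1.
Stack B, S = {4, 5, 7}:
n :  0  1  2  3  4  5  6  7  8  9 10 11 12 13 14 15 16 17 18 19
G :  0  0  0  0  1  1  1  1  2  2  2  0  0  0  0  1  1  1  1  2
G_B(19) = 2.
Combined Grundy value = 1 ⊕ 2 = 3.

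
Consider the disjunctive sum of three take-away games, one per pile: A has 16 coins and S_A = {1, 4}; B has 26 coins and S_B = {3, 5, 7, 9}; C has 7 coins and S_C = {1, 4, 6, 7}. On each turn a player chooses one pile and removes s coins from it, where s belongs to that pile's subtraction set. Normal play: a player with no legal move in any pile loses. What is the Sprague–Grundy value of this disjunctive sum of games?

3

Pile A, S = {1, 4}:
n :  0  1  2  3  4  5  6  7  8  9 10 11 12 13 14 15 16
G :  0  1  0  1  2  0  1  0  1  2  0  1  0  1  2  0  1
G_A(16) = 1.
Pile B, S = {3, 5, 7, 9}:
n :  0  1  2  3  4  5  6  7  8  9 10 11 12 13 14 15 16 17 18 19 20 21 22 23 24 25 26
G :  0  0  0  1  1  1  2  2  2  3  3  3  0  0  0  1  1  1  2  2  2  3  3  3  0  0  0
G_B(26) = 0.
Pile C, S = {1, 4, 6, 7}:
n : 0 1 2 3 4 5 6 7
G : 0 1 0 1 2 0 1 2
G_C(7) = 2.
Combined Grundy value = 1 ⊕ 0 ⊕ 2 = 3.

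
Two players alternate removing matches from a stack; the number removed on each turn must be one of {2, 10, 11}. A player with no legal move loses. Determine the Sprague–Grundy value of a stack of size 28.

1

G(0) = 0
G(1) = mex{} = 0
G(2) = mex{0} = 1
G(3) = mex{0} = 1
G(4) = mex{1} = 0
G(5) = mex{1} = 0
G(6) = mex{0} = 1
G(7) = mex{0} = 1
G(8) = mex{1} = 0
G(9) = mex{1} = 0
G(10) = mex{0,0} = 1
G(11) = mex{0,0,0} = 1
G(12) = mex{1,1,0} = 2
G(13) = mex{1,1,1} = 0
G(14) = mex{2,0,1} = 3
G(15) = mex{0,0,0} = 1
G(16) = mex{3,1,0} = 2
G(17) = mex{1,1,1} = 0
G(18) = mex{2,0,1} = 3
G(19) = mex{0,0,0} = 1
G(20) = mex{3,1,0} = 2
G(21) = mex{1,1,1} = 0
G(22) = mex{2,2,1} = 0
G(23) = mex{0,0,2} = 1
G(24) = mex{0,3,0} = 1
G(25) = mex{1,1,3} = 0
G(26) = mex{1,2,1} = 0
G(27) = mex{0,0,2} = 1
G(28) = mex{0,3,0} = 1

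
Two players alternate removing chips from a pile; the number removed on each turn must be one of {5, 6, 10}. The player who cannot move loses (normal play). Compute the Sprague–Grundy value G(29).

2

n :  0  1  2  3  4  5  6  7  8  9 10 11 12 13 14 15 16 17 18 19 20 21 22 23 24 25 26 27 28 29
G :  0  0  0  0  0  1  1  1  1  1  2  2  2  2  2  0  0  0  0  0  1  1  1  1  1  2  2  2  2  2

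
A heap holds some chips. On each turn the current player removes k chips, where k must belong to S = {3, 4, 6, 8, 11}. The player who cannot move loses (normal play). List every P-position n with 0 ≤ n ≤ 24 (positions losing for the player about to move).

0, 1, 2, 14, 15, 16

n :  0  1  2  3  4  5  6  7  8  9 10 11 12 13 14 15 16 17 18 19 20 21 22 23 24
G :  0  0  0  1  1  1  2  2  2  3  3  3  4  4  0  0  0  1  1  1  2  2  2  3  3
P-positions are exactly the n with G(n) = 0.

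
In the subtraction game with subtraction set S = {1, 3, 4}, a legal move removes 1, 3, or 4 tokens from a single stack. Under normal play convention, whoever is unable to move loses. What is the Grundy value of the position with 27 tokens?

2

G(0) = 0
G(1) = mex{0} = 1
G(2) = mex{1} = 0
G(3) = mex{0,0} = 1
G(4) = mex{1,1,0} = 2
G(5) = mex{2,0,1} = 3
G(6) = mex{3,1,0} = 2
G(7) = mex{2,2,1} = 0
G(8) = mex{0,3,2} = 1
G(9) = mex{1,2,3} = 0
G(10) = mex{0,0,2} = 1
G(11) = mex{1,1,0} = 2
G(12) = mex{2,0,1} = 3
G(13) = mex{3,1,0} = 2
G(14) = mex{2,2,1} = 0
G(15) = mex{0,3,2} = 1
G(16) = mex{1,2,3} = 0
G(17) = mex{0,0,2} = 1
G(18) = mex{1,1,0} = 2
G(19) = mex{2,0,1} = 3
G(20) = mex{3,1,0} = 2
G(21) = mex{2,2,1} = 0
G(22) = mex{0,3,2} = 1
G(23) = mex{1,2,3} = 0
G(24) = mex{0,0,2} = 1
G(25) = mex{1,1,0} = 2
G(26) = mex{2,0,1} = 3
G(27) = mex{3,1,0} = 2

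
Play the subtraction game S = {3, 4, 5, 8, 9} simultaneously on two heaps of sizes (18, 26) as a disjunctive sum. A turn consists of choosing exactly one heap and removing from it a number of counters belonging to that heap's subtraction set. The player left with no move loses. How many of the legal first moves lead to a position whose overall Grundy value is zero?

All heaps use S = {3, 4, 5, 8, 9}:
G(0) = 0
G(1) = mex{} = 0
G(2) = mex{} = 0
G(3) = mex{0} = 1
G(4) = mex{0,0} = 1
G(5) = mex{0,0,0} = 1
G(6) = mex{1,0,0} = 2
G(7) = mex{1,1,0} = 2
G(8) = mex{1,1,1,0} = 2
G(9) = mex{2,1,1,0,0} = 3
G(10) = mex{2,2,1,0,0} = 3
G(11) = mex{2,2,2,1,0} = 3
G(12) = mex{3,2,2,1,1} = 0
G(13) = mex{3,3,2,1,1} = 0
G(14) = mex{3,3,3,2,1} = 0
G(15) = mex{0,3,3,2,2} = 1
G(16) = mex{0,0,3,2,2} = 1
G(17) = mex{0,0,0,3,2} = 1
G(18) = mex{1,0,0,3,3} = 2
G(19) = mex{1,1,0,3,3} = 2
G(20) = mex{1,1,1,0,3} = 2
G(21) = mex{2,1,1,0,0} = 3
G(22) = mex{2,2,1,0,0} = 3
G(23) = mex{2,2,2,1,0} = 3
G(24) = mex{3,2,2,1,1} = 0
G(25) = mex{3,3,2,1,1} = 0
G(26) = mex{3,3,3,2,1} = 0
Heap A: G(18) = 2.
Heap B: G(26) = 0.
Combined Grundy value = 2 ⊕ 0 = 2.
A winning move leaves total XOR = 0, i.e. changes one component's Grundy value g to g ⊕ X where X is the current total.
Heap A: need g' = 2⊕2 = 0. Options: 18−3→G=1, 18−4→G=0, 18−5→G=0, 18−8→G=3, 18−9→G=3. Hits: 2.
Heap B: need g' = 0⊕2 = 2. Options: 26−3→G=3, 26−4→G=3, 26−5→G=3, 26−8→G=2, 26−9→G=1. Hits: 1.

3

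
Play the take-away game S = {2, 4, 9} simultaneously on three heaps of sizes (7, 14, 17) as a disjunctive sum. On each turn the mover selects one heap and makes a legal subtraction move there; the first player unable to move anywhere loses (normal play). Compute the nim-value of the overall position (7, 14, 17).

3

All heaps use S = {2, 4, 9}:
G(0) = 0
G(1) = mex{} = 0
G(2) = mex{0} = 1
G(3) = mex{0} = 1
G(4) = mex{1,0} = 2
G(5) = mex{1,0} = 2
G(6) = mex{2,1} = 0
G(7) = mex{2,1} = 0
G(8) = mex{0,2} = 1
G(9) = mex{0,2,0} = 1
G(10) = mex{1,0,0} = 2
G(11) = mex{1,0,1} = 2
G(12) = mex{2,1,1} = 0
G(13) = mex{2,1,2} = 0
G(14) = mex{0,2,2} = 1
G(15) = mex{0,2,0} = 1
G(16) = mex{1,0,0} = 2
G(17) = mex{1,0,1} = 2
Heap A: G(7) = 0.
Heap B: G(14) = 1.
Heap C: G(17) = 2.
Combined Grundy value = 0 ⊕ 1 ⊕ 2 = 3.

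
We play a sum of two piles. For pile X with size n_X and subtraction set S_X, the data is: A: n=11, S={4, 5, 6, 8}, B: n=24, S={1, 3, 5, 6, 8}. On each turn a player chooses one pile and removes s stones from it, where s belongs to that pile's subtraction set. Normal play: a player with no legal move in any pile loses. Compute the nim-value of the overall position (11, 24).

2

Pile A, S = {4, 5, 6, 8}:
n :  0  1  2  3  4  5  6  7  8  9 10 11
G :  0  0  0  0  1  1  1  1  2  2  2  2
G_A(11) = 2.
Pile B, S = {1, 3, 5, 6, 8}:
n :  0  1  2  3  4  5  6  7  8  9 10 11 12 13 14 15 16 17 18 19 20 21 22 23 24
G :  0  1  0  1  0  1  2  3  2  3  2  0  1  0  1  0  1  2  3  2  3  2  0  1  0
G_B(24) = 0.
Combined Grundy value = 2 ⊕ 0 = 2.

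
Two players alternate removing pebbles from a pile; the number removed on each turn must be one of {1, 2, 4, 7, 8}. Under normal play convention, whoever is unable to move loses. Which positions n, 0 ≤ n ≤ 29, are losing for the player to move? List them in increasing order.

G(0) = 0
G(1) = mex{0} = 1
G(2) = mex{1,0} = 2
G(3) = mex{2,1} = 0
G(4) = mex{0,2,0} = 1
G(5) = mex{1,0,1} = 2
G(6) = mex{2,1,2} = 0
G(7) = mex{0,2,0,0} = 1
G(8) = mex{1,0,1,1,0} = 2
G(9) = mex{2,1,2,2,1} = 0
G(10) = mex{0,2,0,0,2} = 1
G(11) = mex{1,0,1,1,0} = 2
G(12) = mex{2,1,2,2,1} = 0
G(13) = mex{0,2,0,0,2} = 1
G(14) = mex{1,0,1,1,0} = 2
G(15) = mex{2,1,2,2,1} = 0
G(16) = mex{0,2,0,0,2} = 1
G(17) = mex{1,0,1,1,0} = 2
G(18) = mex{2,1,2,2,1} = 0
G(19) = mex{0,2,0,0,2} = 1
G(20) = mex{1,0,1,1,0} = 2
G(21) = mex{2,1,2,2,1} = 0
G(22) = mex{0,2,0,0,2} = 1
G(23) = mex{1,0,1,1,0} = 2
G(24) = mex{2,1,2,2,1} = 0
G(25) = mex{0,2,0,0,2} = 1
G(26) = mex{1,0,1,1,0} = 2
G(27) = mex{2,1,2,2,1} = 0
G(28) = mex{0,2,0,0,2} = 1
G(29) = mex{1,0,1,1,0} = 2
P-positions are exactly the n with G(n) = 0.

0, 3, 6, 9, 12, 15, 18, 21, 24, 27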